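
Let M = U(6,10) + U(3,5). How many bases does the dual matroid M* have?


(M1+M2)* = M1* + M2*.
M1* = U(4,10), bases: C(10,4) = 210.
M2* = U(2,5), bases: C(5,2) = 10.
|B(M*)| = 210 * 10 = 2100.

2100


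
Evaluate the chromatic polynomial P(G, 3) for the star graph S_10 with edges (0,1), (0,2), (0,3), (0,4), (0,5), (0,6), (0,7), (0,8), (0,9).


P(tree, k) = k * (k-1)^(9) for any tree on 10 vertices.
P(3) = 3 * 2^9 = 3 * 512 = 1536.

1536


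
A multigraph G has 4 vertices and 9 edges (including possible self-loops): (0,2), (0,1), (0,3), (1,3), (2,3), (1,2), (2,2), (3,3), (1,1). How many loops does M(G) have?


In a graphic matroid, a loop is a self-loop edge (u,u) with rank 0.
Examining all 9 edges for self-loops...
Self-loops found: (2,2), (3,3), (1,1)
Number of loops = 3.

3


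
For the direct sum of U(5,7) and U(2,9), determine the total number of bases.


Bases of a direct sum M1 + M2: |B| = |B(M1)| * |B(M2)|.
|B(U(5,7))| = C(7,5) = 21.
|B(U(2,9))| = C(9,2) = 36.
Total bases = 21 * 36 = 756.

756


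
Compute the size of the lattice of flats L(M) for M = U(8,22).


Flats of U(8,22): every subset of size < 8 is a flat, plus E itself.
Count = (22 choose 0) + (22 choose 1) + (22 choose 2) + (22 choose 3) + (22 choose 4) + (22 choose 5) + (22 choose 6) + (22 choose 7) + 1
     = 1 + 22 + 231 + 1540 + 7315 + 26334 + 74613 + 170544 + 1
     = 280601.

280601


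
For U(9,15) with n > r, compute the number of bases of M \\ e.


Deleting e from U(9,15) gives U(9,14) since n > r.
Bases of U(9,14) = (14 choose 9) = 2002.

2002


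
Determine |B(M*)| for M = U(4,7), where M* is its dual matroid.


The dual of U(r,n) is U(n-r, n) = U(3,7).
Bases of U(3,7) are all (3)-element subsets.
|B(M*)| = C(7,3) = 7! / (3! * 4!) = 35.

35


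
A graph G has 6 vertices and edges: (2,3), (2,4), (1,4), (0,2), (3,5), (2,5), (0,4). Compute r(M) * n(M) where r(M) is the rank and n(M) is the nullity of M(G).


r(M) = |V| - c = 6 - 1 = 5.
nullity = |E| - r(M) = 7 - 5 = 2.
Product = 5 * 2 = 10.

10


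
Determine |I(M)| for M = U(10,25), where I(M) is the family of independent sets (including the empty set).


Independent sets of U(10,25) are all subsets of size <= 10.
Count = C(25,0) + C(25,1) + C(25,2) + C(25,3) + C(25,4) + C(25,5) + C(25,6) + C(25,7) + C(25,8) + C(25,9) + C(25,10)
     = 1 + 25 + 300 + 2300 + 12650 + 53130 + 177100 + 480700 + 1081575 + 2042975 + 3268760
     = 7119516.

7119516


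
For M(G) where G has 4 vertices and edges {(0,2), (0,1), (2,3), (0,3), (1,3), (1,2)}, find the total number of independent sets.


An independent set in a graphic matroid is an acyclic edge subset.
G has 4 vertices and 6 edges.
Enumerate all 2^6 = 64 subsets, checking for acyclicity.
Total independent sets = 38.

38


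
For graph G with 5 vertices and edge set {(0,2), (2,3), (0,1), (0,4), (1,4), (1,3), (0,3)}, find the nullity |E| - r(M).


Cycle rank (nullity) = |E| - r(M) = |E| - (|V| - c).
|E| = 7, |V| = 5, c = 1.
Nullity = 7 - (5 - 1) = 7 - 4 = 3.

3


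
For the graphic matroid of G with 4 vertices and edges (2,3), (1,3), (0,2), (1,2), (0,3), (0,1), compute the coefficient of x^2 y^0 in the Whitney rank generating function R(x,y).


R(x,y) = sum over A in 2^E of x^(r(E)-r(A)) * y^(|A|-r(A)).
G has 4 vertices, 6 edges. r(E) = 3.
Enumerate all 2^6 = 64 subsets.
Count subsets with r(E)-r(A)=2 and |A|-r(A)=0: 6.

6


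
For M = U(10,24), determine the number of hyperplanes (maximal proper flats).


Hyperplanes of U(10,24) are flats of rank 9.
In a uniform matroid, these are exactly the (9)-element subsets.
Count = C(24,9) = 1307504.

1307504


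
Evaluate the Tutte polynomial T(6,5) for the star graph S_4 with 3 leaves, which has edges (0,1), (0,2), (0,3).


A star on 4 vertices is a tree with 3 edges.
T(x,y) = x^(3) for any tree.
T(6,5) = 6^3 = 216.

216


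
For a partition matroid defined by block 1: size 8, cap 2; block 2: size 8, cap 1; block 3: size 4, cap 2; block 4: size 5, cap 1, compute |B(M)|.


A basis picks exactly ci elements from block i.
Number of bases = product of C(|Si|, ci).
= C(8,2) * C(8,1) * C(4,2) * C(5,1)
= 28 * 8 * 6 * 5
= 6720.

6720


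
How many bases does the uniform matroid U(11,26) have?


Bases of U(11,26) are all 11-element subsets of the 26-element ground set.
Number of bases = C(26,11).
(26 choose 11) = 7726160.

7726160


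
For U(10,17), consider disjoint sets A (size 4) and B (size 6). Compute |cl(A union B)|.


|A union B| = 4 + 6 = 10 (disjoint).
In U(10,17), cl(S) = S if |S| < 10, else cl(S) = E.
Since 10 >= 10, cl(A union B) = E.
|cl(A union B)| = 17.

17


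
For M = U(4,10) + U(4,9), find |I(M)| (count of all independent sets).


For a direct sum, |I(M1+M2)| = |I(M1)| * |I(M2)|.
|I(U(4,10))| = sum C(10,k) for k=0..4 = 386.
|I(U(4,9))| = sum C(9,k) for k=0..4 = 256.
Total = 386 * 256 = 98816.

98816


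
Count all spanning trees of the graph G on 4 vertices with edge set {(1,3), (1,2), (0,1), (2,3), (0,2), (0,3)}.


By Kirchhoff's matrix tree theorem, the number of spanning trees equals
the determinant of any cofactor of the Laplacian matrix L.
G has 4 vertices and 6 edges.
Computing the (3 x 3) cofactor determinant gives 16.

16


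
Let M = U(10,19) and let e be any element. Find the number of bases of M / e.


Contracting e from U(10,19) gives U(9,18).
Bases of U(9,18) = C(18,9) = 18! / (9! * 9!) = 48620.

48620


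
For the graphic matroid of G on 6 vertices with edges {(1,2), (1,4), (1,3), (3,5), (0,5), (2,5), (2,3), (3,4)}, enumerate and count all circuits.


A circuit in a graphic matroid = edge set of a simple cycle.
G has 6 vertices and 8 edges.
Enumerating all minimal edge subsets forming cycles...
Total circuits found: 6.

6


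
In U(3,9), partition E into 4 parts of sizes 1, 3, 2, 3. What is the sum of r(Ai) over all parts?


r(Ai) = min(|Ai|, 3) for each part.
Sum = min(1,3) + min(3,3) + min(2,3) + min(3,3)
    = 1 + 3 + 2 + 3
    = 9.

9


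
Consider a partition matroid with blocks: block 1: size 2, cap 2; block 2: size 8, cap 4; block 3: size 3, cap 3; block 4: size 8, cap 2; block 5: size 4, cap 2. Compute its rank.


Rank of a partition matroid = sum of min(|Si|, ci) for each block.
= min(2,2) + min(8,4) + min(3,3) + min(8,2) + min(4,2)
= 2 + 4 + 3 + 2 + 2
= 13.

13


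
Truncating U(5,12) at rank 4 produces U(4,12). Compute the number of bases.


Truncating U(5,12) to rank 4 gives U(4,12).
Bases of U(4,12) are all 4-element subsets of 12 elements.
Number of bases = C(12,4) = (12 * 11 * 10 * 9) / (1 * 2 * 3 * 4) = 495.

495


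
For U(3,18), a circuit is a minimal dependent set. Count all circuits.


In U(3,18), circuits are the (4)-element subsets.
Any set of 4 elements is dependent, and removing any one element gives
an independent set of size 3, so it is a minimal dependent set.
Number of circuits = C(18,4) = 18! / (4! * 14!) = 3060.

3060


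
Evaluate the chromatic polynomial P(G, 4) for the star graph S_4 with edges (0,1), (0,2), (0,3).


P(tree, k) = k * (k-1)^(3) for any tree on 4 vertices.
P(4) = 4 * 3^3 = 4 * 27 = 108.

108


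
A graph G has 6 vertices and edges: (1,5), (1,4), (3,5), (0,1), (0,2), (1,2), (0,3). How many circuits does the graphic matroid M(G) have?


A circuit in a graphic matroid = edge set of a simple cycle.
G has 6 vertices and 7 edges.
Enumerating all minimal edge subsets forming cycles...
Total circuits found: 3.

3


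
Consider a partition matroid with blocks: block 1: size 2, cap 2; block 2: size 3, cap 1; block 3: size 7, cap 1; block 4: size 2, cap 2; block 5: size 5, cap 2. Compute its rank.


Rank of a partition matroid = sum of min(|Si|, ci) for each block.
= min(2,2) + min(3,1) + min(7,1) + min(2,2) + min(5,2)
= 2 + 1 + 1 + 2 + 2
= 8.

8


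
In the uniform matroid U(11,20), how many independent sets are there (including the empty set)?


Independent sets of U(11,20) are all subsets of size <= 11.
Count = C(20,0) + C(20,1) + C(20,2) + C(20,3) + C(20,4) + C(20,5) + C(20,6) + C(20,7) + C(20,8) + C(20,9) + C(20,10) + C(20,11)
     = 1 + 20 + 190 + 1140 + 4845 + 15504 + 38760 + 77520 + 125970 + 167960 + 184756 + 167960
     = 784626.

784626


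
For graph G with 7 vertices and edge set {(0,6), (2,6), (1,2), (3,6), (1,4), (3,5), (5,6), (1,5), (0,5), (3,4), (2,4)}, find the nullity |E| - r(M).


Cycle rank (nullity) = |E| - r(M) = |E| - (|V| - c).
|E| = 11, |V| = 7, c = 1.
Nullity = 11 - (7 - 1) = 11 - 6 = 5.

5


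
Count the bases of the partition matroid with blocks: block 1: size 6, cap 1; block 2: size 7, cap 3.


A basis picks exactly ci elements from block i.
Number of bases = product of C(|Si|, ci).
= C(6,1) * C(7,3)
= 6 * 35
= 210.

210


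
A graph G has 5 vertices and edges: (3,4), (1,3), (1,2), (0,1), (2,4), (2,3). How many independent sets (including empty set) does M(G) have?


An independent set in a graphic matroid is an acyclic edge subset.
G has 5 vertices and 6 edges.
Enumerate all 2^6 = 64 subsets, checking for acyclicity.
Total independent sets = 48.

48


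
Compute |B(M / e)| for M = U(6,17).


Contracting e from U(6,17) gives U(5,16).
Bases of U(5,16) = C(16,5) = 16! / (5! * 11!) = 4368.

4368


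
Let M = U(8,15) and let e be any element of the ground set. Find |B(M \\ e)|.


Deleting e from U(8,15) gives U(8,14) since n > r.
Bases of U(8,14) = C(14,8) = 3003.

3003


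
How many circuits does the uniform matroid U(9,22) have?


In U(9,22), circuits are the (10)-element subsets.
Any set of 10 elements is dependent, and removing any one element gives
an independent set of size 9, so it is a minimal dependent set.
Number of circuits = C(22,10) = 22! / (10! * 12!) = 646646.

646646


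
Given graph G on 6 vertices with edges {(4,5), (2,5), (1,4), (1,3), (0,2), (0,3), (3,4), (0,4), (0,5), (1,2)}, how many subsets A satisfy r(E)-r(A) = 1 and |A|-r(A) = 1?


R(x,y) = sum over A in 2^E of x^(r(E)-r(A)) * y^(|A|-r(A)).
G has 6 vertices, 10 edges. r(E) = 5.
Enumerate all 2^10 = 1024 subsets.
Count subsets with r(E)-r(A)=1 and |A|-r(A)=1: 119.

119


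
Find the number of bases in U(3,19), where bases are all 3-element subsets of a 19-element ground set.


Bases of U(3,19) are all 3-element subsets of the 19-element ground set.
Number of bases = C(19,3).
C(19,3) = 19! / (3! * 16!) = 969.

969


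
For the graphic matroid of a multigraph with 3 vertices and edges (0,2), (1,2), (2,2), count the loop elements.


In a graphic matroid, a loop is a self-loop edge (u,u) with rank 0.
Examining all 3 edges for self-loops...
Self-loops found: (2,2)
Number of loops = 1.

1


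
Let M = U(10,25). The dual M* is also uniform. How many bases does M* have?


The dual of U(r,n) is U(n-r, n) = U(15,25).
Bases of U(15,25) are all (15)-element subsets.
|B(M*)| = (25 choose 15) = 3268760.

3268760


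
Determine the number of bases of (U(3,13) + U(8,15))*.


(M1+M2)* = M1* + M2*.
M1* = U(10,13), bases: C(13,10) = 286.
M2* = U(7,15), bases: C(15,7) = 6435.
|B(M*)| = 286 * 6435 = 1840410.

1840410


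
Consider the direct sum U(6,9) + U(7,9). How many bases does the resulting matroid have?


Bases of a direct sum M1 + M2: |B| = |B(M1)| * |B(M2)|.
|B(U(6,9))| = C(9,6) = 84.
|B(U(7,9))| = C(9,7) = 36.
Total bases = 84 * 36 = 3024.

3024


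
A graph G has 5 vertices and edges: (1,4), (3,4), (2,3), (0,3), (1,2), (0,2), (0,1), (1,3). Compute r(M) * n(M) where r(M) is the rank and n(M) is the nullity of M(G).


r(M) = |V| - c = 5 - 1 = 4.
nullity = |E| - r(M) = 8 - 4 = 4.
Product = 4 * 4 = 16.

16


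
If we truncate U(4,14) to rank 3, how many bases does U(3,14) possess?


Truncating U(4,14) to rank 3 gives U(3,14).
Bases of U(3,14) are all 3-element subsets of 14 elements.
Number of bases = (14 choose 3) = 364.

364


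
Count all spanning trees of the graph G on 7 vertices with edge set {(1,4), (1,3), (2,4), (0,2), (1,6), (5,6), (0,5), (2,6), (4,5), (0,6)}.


By Kirchhoff's matrix tree theorem, the number of spanning trees equals
the determinant of any cofactor of the Laplacian matrix L.
G has 7 vertices and 10 edges.
Computing the (6 x 6) cofactor determinant gives 69.

69


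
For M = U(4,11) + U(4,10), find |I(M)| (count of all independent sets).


For a direct sum, |I(M1+M2)| = |I(M1)| * |I(M2)|.
|I(U(4,11))| = sum C(11,k) for k=0..4 = 562.
|I(U(4,10))| = sum C(10,k) for k=0..4 = 386.
Total = 562 * 386 = 216932.

216932


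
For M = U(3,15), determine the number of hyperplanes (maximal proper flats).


Hyperplanes of U(3,15) are flats of rank 2.
In a uniform matroid, these are exactly the (2)-element subsets.
Count = C(15,2) = 15! / (2! * 13!) = 105.

105


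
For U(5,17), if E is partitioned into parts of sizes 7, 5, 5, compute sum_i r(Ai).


r(Ai) = min(|Ai|, 5) for each part.
Sum = min(7,5) + min(5,5) + min(5,5)
    = 5 + 5 + 5
    = 15.

15


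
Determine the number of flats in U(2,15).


Flats of U(2,15): every subset of size < 2 is a flat, plus E itself.
Count = C(15,0) + C(15,1) + 1
     = 1 + 15 + 1
     = 17.

17


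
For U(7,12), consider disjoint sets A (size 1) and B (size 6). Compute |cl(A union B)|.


|A union B| = 1 + 6 = 7 (disjoint).
In U(7,12), cl(S) = S if |S| < 7, else cl(S) = E.
Since 7 >= 7, cl(A union B) = E.
|cl(A union B)| = 12.

12


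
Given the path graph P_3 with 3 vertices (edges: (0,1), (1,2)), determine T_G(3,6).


A path on 3 vertices is a tree with 2 edges.
T(x,y) = x^(2) for any tree.
T(3,6) = 3^2 = 9.

9


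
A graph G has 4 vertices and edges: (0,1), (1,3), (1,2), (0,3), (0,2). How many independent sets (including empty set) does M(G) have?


An independent set in a graphic matroid is an acyclic edge subset.
G has 4 vertices and 5 edges.
Enumerate all 2^5 = 32 subsets, checking for acyclicity.
Total independent sets = 24.

24


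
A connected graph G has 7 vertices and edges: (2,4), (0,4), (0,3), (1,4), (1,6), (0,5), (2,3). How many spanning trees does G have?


By Kirchhoff's matrix tree theorem, the number of spanning trees equals
the determinant of any cofactor of the Laplacian matrix L.
G has 7 vertices and 7 edges.
Computing the (6 x 6) cofactor determinant gives 4.

4


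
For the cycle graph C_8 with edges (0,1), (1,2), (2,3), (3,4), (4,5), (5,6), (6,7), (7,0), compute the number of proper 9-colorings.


P(C_8, k) = (k-1)^8 + (-1)^8*(k-1).
P(9) = (8)^8 + 8
= 16777216 + 8 = 16777224.

16777224


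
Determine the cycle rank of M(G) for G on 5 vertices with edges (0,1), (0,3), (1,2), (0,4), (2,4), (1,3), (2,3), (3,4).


Cycle rank (nullity) = |E| - r(M) = |E| - (|V| - c).
|E| = 8, |V| = 5, c = 1.
Nullity = 8 - (5 - 1) = 8 - 4 = 4.

4


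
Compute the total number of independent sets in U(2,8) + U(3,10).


For a direct sum, |I(M1+M2)| = |I(M1)| * |I(M2)|.
|I(U(2,8))| = sum C(8,k) for k=0..2 = 37.
|I(U(3,10))| = sum C(10,k) for k=0..3 = 176.
Total = 37 * 176 = 6512.

6512


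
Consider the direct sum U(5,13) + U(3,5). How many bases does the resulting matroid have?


Bases of a direct sum M1 + M2: |B| = |B(M1)| * |B(M2)|.
|B(U(5,13))| = C(13,5) = 1287.
|B(U(3,5))| = C(5,3) = 10.
Total bases = 1287 * 10 = 12870.

12870


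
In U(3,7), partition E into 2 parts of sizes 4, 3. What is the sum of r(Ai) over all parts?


r(Ai) = min(|Ai|, 3) for each part.
Sum = min(4,3) + min(3,3)
    = 3 + 3
    = 6.

6


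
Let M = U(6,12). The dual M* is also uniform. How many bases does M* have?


The dual of U(r,n) is U(n-r, n) = U(6,12).
Bases of U(6,12) are all (6)-element subsets.
|B(M*)| = C(12,6) = 924.

924


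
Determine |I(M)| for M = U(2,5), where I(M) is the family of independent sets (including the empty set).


Independent sets of U(2,5) are all subsets of size <= 2.
Count = (5 choose 0) + (5 choose 1) + (5 choose 2)
     = 1 + 5 + 10
     = 16.

16


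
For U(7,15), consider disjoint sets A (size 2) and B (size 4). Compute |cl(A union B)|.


|A union B| = 2 + 4 = 6 (disjoint).
In U(7,15), cl(S) = S if |S| < 7, else cl(S) = E.
Since 6 < 7, cl(A union B) = A union B.
|cl(A union B)| = 6.

6


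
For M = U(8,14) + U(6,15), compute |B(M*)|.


(M1+M2)* = M1* + M2*.
M1* = U(6,14), bases: C(14,6) = 3003.
M2* = U(9,15), bases: C(15,9) = 5005.
|B(M*)| = 3003 * 5005 = 15030015.

15030015


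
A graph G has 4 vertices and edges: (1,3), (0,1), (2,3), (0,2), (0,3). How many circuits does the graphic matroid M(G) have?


A circuit in a graphic matroid = edge set of a simple cycle.
G has 4 vertices and 5 edges.
Enumerating all minimal edge subsets forming cycles...
Total circuits found: 3.

3


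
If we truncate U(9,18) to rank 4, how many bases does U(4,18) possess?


Truncating U(9,18) to rank 4 gives U(4,18).
Bases of U(4,18) are all 4-element subsets of 18 elements.
Number of bases = C(18,4) = (18 * 17 * 16 * 15) / (1 * 2 * 3 * 4) = 3060.

3060


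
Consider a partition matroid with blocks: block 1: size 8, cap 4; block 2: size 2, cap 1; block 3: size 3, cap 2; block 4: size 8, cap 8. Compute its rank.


Rank of a partition matroid = sum of min(|Si|, ci) for each block.
= min(8,4) + min(2,1) + min(3,2) + min(8,8)
= 4 + 1 + 2 + 8
= 15.

15


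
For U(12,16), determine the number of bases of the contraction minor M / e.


Contracting e from U(12,16) gives U(11,15).
Bases of U(11,15) = (15 choose 11) = 1365.

1365


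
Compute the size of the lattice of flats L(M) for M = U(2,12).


Flats of U(2,12): every subset of size < 2 is a flat, plus E itself.
Count = (12 choose 0) + (12 choose 1) + 1
     = 1 + 12 + 1
     = 14.

14


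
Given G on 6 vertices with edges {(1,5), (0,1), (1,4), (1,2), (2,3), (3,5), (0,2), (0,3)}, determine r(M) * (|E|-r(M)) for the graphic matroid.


r(M) = |V| - c = 6 - 1 = 5.
nullity = |E| - r(M) = 8 - 5 = 3.
Product = 5 * 3 = 15.

15


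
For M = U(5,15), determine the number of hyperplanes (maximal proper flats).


Hyperplanes of U(5,15) are flats of rank 4.
In a uniform matroid, these are exactly the (4)-element subsets.
Count = C(15,4) = 15! / (4! * 11!) = 1365.

1365


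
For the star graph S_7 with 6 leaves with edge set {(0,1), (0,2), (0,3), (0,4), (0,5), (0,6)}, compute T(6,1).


A star on 7 vertices is a tree with 6 edges.
T(x,y) = x^(6) for any tree.
T(6,1) = 6^6 = 46656.

46656


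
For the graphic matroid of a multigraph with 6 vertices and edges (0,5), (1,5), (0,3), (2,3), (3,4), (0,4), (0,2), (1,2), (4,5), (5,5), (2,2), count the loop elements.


In a graphic matroid, a loop is a self-loop edge (u,u) with rank 0.
Examining all 11 edges for self-loops...
Self-loops found: (5,5), (2,2)
Number of loops = 2.

2


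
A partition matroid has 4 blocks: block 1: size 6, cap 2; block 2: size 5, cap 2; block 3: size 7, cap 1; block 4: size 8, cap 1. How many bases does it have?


A basis picks exactly ci elements from block i.
Number of bases = product of C(|Si|, ci).
= C(6,2) * C(5,2) * C(7,1) * C(8,1)
= 15 * 10 * 7 * 8
= 8400.

8400


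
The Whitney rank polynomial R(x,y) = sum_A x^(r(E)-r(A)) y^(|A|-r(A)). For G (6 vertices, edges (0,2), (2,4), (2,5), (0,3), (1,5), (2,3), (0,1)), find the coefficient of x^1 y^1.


R(x,y) = sum over A in 2^E of x^(r(E)-r(A)) * y^(|A|-r(A)).
G has 6 vertices, 7 edges. r(E) = 5.
Enumerate all 2^7 = 128 subsets.
Count subsets with r(E)-r(A)=1 and |A|-r(A)=1: 10.

10


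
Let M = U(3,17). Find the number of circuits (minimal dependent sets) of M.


In U(3,17), circuits are the (4)-element subsets.
Any set of 4 elements is dependent, and removing any one element gives
an independent set of size 3, so it is a minimal dependent set.
Number of circuits = C(17,4) = (17 * 16 * 15 * 14) / (1 * 2 * 3 * 4) = 2380.

2380


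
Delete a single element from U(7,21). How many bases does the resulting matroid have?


Deleting e from U(7,21) gives U(7,20) since n > r.
Bases of U(7,20) = C(20,7) = 77520.

77520


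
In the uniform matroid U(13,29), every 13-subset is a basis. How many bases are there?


Bases of U(13,29) are all 13-element subsets of the 29-element ground set.
Number of bases = C(29,13).
(29 choose 13) = 67863915.

67863915


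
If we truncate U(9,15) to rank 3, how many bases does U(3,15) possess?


Truncating U(9,15) to rank 3 gives U(3,15).
Bases of U(3,15) are all 3-element subsets of 15 elements.
Number of bases = C(15,3) = (15 * 14 * 13) / (1 * 2 * 3) = 455.

455


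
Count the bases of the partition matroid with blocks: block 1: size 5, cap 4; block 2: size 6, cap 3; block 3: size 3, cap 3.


A basis picks exactly ci elements from block i.
Number of bases = product of C(|Si|, ci).
= C(5,4) * C(6,3) * C(3,3)
= 5 * 20 * 1
= 100.

100


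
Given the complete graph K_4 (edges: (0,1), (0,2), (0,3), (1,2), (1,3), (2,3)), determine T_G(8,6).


T(K_4; x,y) = x^3 + 3x^2 + 4xy + 2x + y^3 + 3y^2 + 2y.
Substituting x=8, y=6:
= 512 + 192 + 192 + 16 + 216 + 108 + 12
= 1248.

1248


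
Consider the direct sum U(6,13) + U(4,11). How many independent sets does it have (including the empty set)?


For a direct sum, |I(M1+M2)| = |I(M1)| * |I(M2)|.
|I(U(6,13))| = sum C(13,k) for k=0..6 = 4096.
|I(U(4,11))| = sum C(11,k) for k=0..4 = 562.
Total = 4096 * 562 = 2301952.

2301952


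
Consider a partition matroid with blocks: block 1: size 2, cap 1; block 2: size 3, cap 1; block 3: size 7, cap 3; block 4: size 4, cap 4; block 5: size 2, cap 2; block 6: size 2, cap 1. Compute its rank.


Rank of a partition matroid = sum of min(|Si|, ci) for each block.
= min(2,1) + min(3,1) + min(7,3) + min(4,4) + min(2,2) + min(2,1)
= 1 + 1 + 3 + 4 + 2 + 1
= 12.

12


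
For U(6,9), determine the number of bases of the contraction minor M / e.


Contracting e from U(6,9) gives U(5,8).
Bases of U(5,8) = C(8,5) = 8! / (5! * 3!) = 56.

56


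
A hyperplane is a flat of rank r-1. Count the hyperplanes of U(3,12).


Hyperplanes of U(3,12) are flats of rank 2.
In a uniform matroid, these are exactly the (2)-element subsets.
Count = C(12,2) = (12 * 11) / (1 * 2) = 66.

66


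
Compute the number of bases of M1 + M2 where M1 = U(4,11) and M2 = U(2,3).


Bases of a direct sum M1 + M2: |B| = |B(M1)| * |B(M2)|.
|B(U(4,11))| = C(11,4) = 330.
|B(U(2,3))| = C(3,2) = 3.
Total bases = 330 * 3 = 990.

990


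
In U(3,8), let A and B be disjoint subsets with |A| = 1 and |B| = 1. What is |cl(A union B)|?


|A union B| = 1 + 1 = 2 (disjoint).
In U(3,8), cl(S) = S if |S| < 3, else cl(S) = E.
Since 2 < 3, cl(A union B) = A union B.
|cl(A union B)| = 2.

2


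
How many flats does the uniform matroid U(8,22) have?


Flats of U(8,22): every subset of size < 8 is a flat, plus E itself.
Count = C(22,0) + C(22,1) + C(22,2) + C(22,3) + C(22,4) + C(22,5) + C(22,6) + C(22,7) + 1
     = 1 + 22 + 231 + 1540 + 7315 + 26334 + 74613 + 170544 + 1
     = 280601.

280601


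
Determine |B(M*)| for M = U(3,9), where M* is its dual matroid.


The dual of U(r,n) is U(n-r, n) = U(6,9).
Bases of U(6,9) are all (6)-element subsets.
|B(M*)| = (9 choose 6) = 84.

84


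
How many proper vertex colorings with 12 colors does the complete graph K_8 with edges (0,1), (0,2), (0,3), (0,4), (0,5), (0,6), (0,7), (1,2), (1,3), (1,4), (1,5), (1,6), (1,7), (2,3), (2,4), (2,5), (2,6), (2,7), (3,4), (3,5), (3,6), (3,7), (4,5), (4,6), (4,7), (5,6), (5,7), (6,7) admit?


P(K_8, k) = k(k-1)(k-2)...(k-7).
P(12) = (12) * (11) * (10) * (9) * (8) * (7) * (6) * (5) = 19958400.

19958400


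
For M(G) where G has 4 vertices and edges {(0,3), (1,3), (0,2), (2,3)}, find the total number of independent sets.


An independent set in a graphic matroid is an acyclic edge subset.
G has 4 vertices and 4 edges.
Enumerate all 2^4 = 16 subsets, checking for acyclicity.
Total independent sets = 14.

14


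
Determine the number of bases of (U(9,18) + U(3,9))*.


(M1+M2)* = M1* + M2*.
M1* = U(9,18), bases: C(18,9) = 48620.
M2* = U(6,9), bases: C(9,6) = 84.
|B(M*)| = 48620 * 84 = 4084080.

4084080


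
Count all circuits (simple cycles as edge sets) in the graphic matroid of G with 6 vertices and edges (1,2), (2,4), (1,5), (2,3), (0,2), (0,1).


A circuit in a graphic matroid = edge set of a simple cycle.
G has 6 vertices and 6 edges.
Enumerating all minimal edge subsets forming cycles...
Total circuits found: 1.

1


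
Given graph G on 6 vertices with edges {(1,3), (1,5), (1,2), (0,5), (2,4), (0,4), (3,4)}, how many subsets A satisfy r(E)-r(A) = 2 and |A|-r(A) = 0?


R(x,y) = sum over A in 2^E of x^(r(E)-r(A)) * y^(|A|-r(A)).
G has 6 vertices, 7 edges. r(E) = 5.
Enumerate all 2^7 = 128 subsets.
Count subsets with r(E)-r(A)=2 and |A|-r(A)=0: 35.

35


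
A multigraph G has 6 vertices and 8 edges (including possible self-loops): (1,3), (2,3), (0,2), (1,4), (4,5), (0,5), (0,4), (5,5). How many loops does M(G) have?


In a graphic matroid, a loop is a self-loop edge (u,u) with rank 0.
Examining all 8 edges for self-loops...
Self-loops found: (5,5)
Number of loops = 1.

1


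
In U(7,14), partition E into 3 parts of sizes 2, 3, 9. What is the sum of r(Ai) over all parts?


r(Ai) = min(|Ai|, 7) for each part.
Sum = min(2,7) + min(3,7) + min(9,7)
    = 2 + 3 + 7
    = 12.

12


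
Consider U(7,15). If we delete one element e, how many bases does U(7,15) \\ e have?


Deleting e from U(7,15) gives U(7,14) since n > r.
Bases of U(7,14) = C(14,7) = 3432.

3432


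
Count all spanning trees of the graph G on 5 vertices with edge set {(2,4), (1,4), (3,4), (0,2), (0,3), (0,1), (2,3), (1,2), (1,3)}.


By Kirchhoff's matrix tree theorem, the number of spanning trees equals
the determinant of any cofactor of the Laplacian matrix L.
G has 5 vertices and 9 edges.
Computing the (4 x 4) cofactor determinant gives 75.

75


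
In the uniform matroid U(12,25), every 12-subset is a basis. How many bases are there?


Bases of U(12,25) are all 12-element subsets of the 25-element ground set.
Number of bases = C(25,12).
(25 choose 12) = 5200300.

5200300


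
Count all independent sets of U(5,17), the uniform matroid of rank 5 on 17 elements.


Independent sets of U(5,17) are all subsets of size <= 5.
Count = C(17,0) + C(17,1) + C(17,2) + C(17,3) + C(17,4) + C(17,5)
     = 1 + 17 + 136 + 680 + 2380 + 6188
     = 9402.

9402


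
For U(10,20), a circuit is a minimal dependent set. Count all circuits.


In U(10,20), circuits are the (11)-element subsets.
Any set of 11 elements is dependent, and removing any one element gives
an independent set of size 10, so it is a minimal dependent set.
Number of circuits = C(20,11) = 167960.

167960


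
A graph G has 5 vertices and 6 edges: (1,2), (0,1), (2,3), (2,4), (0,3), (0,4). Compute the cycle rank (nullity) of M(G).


Cycle rank (nullity) = |E| - r(M) = |E| - (|V| - c).
|E| = 6, |V| = 5, c = 1.
Nullity = 6 - (5 - 1) = 6 - 4 = 2.

2


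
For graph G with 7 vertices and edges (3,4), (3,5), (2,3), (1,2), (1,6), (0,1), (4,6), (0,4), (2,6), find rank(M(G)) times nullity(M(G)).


r(M) = |V| - c = 7 - 1 = 6.
nullity = |E| - r(M) = 9 - 6 = 3.
Product = 6 * 3 = 18.

18


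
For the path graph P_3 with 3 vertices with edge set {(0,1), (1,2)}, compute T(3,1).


A path on 3 vertices is a tree with 2 edges.
T(x,y) = x^(2) for any tree.
T(3,1) = 3^2 = 9.

9


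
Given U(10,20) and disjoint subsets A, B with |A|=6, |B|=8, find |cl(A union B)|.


|A union B| = 6 + 8 = 14 (disjoint).
In U(10,20), cl(S) = S if |S| < 10, else cl(S) = E.
Since 14 >= 10, cl(A union B) = E.
|cl(A union B)| = 20.

20


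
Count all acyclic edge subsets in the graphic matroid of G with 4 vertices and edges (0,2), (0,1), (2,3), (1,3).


An independent set in a graphic matroid is an acyclic edge subset.
G has 4 vertices and 4 edges.
Enumerate all 2^4 = 16 subsets, checking for acyclicity.
Total independent sets = 15.

15


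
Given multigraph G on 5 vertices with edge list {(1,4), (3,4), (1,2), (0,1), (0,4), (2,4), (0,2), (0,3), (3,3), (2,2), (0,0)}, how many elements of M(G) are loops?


In a graphic matroid, a loop is a self-loop edge (u,u) with rank 0.
Examining all 11 edges for self-loops...
Self-loops found: (3,3), (2,2), (0,0)
Number of loops = 3.

3


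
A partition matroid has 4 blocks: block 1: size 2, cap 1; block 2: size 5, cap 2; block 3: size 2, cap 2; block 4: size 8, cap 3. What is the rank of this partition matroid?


Rank of a partition matroid = sum of min(|Si|, ci) for each block.
= min(2,1) + min(5,2) + min(2,2) + min(8,3)
= 1 + 2 + 2 + 3
= 8.

8


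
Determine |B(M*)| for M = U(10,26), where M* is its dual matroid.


The dual of U(r,n) is U(n-r, n) = U(16,26).
Bases of U(16,26) are all (16)-element subsets.
|B(M*)| = C(26,16) = 26! / (16! * 10!) = 5311735.

5311735


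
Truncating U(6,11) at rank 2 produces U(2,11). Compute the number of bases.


Truncating U(6,11) to rank 2 gives U(2,11).
Bases of U(2,11) are all 2-element subsets of 11 elements.
Number of bases = (11 choose 2) = 55.

55


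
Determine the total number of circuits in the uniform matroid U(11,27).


In U(11,27), circuits are the (12)-element subsets.
Any set of 12 elements is dependent, and removing any one element gives
an independent set of size 11, so it is a minimal dependent set.
Number of circuits = C(27,12) = 17383860.

17383860


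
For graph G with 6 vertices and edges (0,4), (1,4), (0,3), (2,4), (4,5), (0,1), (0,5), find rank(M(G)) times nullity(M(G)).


r(M) = |V| - c = 6 - 1 = 5.
nullity = |E| - r(M) = 7 - 5 = 2.
Product = 5 * 2 = 10.

10


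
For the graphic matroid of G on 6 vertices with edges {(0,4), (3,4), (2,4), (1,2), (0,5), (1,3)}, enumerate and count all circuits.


A circuit in a graphic matroid = edge set of a simple cycle.
G has 6 vertices and 6 edges.
Enumerating all minimal edge subsets forming cycles...
Total circuits found: 1.

1


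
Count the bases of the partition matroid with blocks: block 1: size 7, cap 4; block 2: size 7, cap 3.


A basis picks exactly ci elements from block i.
Number of bases = product of C(|Si|, ci).
= C(7,4) * C(7,3)
= 35 * 35
= 1225.

1225


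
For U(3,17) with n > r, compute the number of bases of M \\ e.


Deleting e from U(3,17) gives U(3,16) since n > r.
Bases of U(3,16) = C(16,3) = (16 * 15 * 14) / (1 * 2 * 3) = 560.

560


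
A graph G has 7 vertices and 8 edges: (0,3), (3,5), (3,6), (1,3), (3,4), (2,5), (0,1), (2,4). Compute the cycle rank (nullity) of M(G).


Cycle rank (nullity) = |E| - r(M) = |E| - (|V| - c).
|E| = 8, |V| = 7, c = 1.
Nullity = 8 - (7 - 1) = 8 - 6 = 2.

2


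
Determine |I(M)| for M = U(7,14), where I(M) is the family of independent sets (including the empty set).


Independent sets of U(7,14) are all subsets of size <= 7.
Count = C(14,0) + C(14,1) + C(14,2) + C(14,3) + C(14,4) + C(14,5) + C(14,6) + C(14,7)
     = 1 + 14 + 91 + 364 + 1001 + 2002 + 3003 + 3432
     = 9908.

9908


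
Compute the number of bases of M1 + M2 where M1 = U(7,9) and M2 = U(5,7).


Bases of a direct sum M1 + M2: |B| = |B(M1)| * |B(M2)|.
|B(U(7,9))| = C(9,7) = 36.
|B(U(5,7))| = C(7,5) = 21.
Total bases = 36 * 21 = 756.

756


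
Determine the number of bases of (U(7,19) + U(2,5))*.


(M1+M2)* = M1* + M2*.
M1* = U(12,19), bases: C(19,12) = 50388.
M2* = U(3,5), bases: C(5,3) = 10.
|B(M*)| = 50388 * 10 = 503880.

503880


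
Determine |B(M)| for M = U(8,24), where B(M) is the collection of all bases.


Bases of U(8,24) are all 8-element subsets of the 24-element ground set.
Number of bases = C(24,8).
(24 choose 8) = 735471.

735471


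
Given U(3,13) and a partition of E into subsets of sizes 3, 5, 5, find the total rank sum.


r(Ai) = min(|Ai|, 3) for each part.
Sum = min(3,3) + min(5,3) + min(5,3)
    = 3 + 3 + 3
    = 9.

9


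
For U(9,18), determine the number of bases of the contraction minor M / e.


Contracting e from U(9,18) gives U(8,17).
Bases of U(8,17) = C(17,8) = 17! / (8! * 9!) = 24310.

24310


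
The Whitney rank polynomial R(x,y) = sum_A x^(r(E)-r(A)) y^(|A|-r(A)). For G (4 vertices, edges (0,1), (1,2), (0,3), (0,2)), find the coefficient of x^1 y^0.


R(x,y) = sum over A in 2^E of x^(r(E)-r(A)) * y^(|A|-r(A)).
G has 4 vertices, 4 edges. r(E) = 3.
Enumerate all 2^4 = 16 subsets.
Count subsets with r(E)-r(A)=1 and |A|-r(A)=0: 6.

6


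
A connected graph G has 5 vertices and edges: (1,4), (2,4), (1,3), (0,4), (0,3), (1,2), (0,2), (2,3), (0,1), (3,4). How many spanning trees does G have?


By Kirchhoff's matrix tree theorem, the number of spanning trees equals
the determinant of any cofactor of the Laplacian matrix L.
G has 5 vertices and 10 edges.
Computing the (4 x 4) cofactor determinant gives 125.

125


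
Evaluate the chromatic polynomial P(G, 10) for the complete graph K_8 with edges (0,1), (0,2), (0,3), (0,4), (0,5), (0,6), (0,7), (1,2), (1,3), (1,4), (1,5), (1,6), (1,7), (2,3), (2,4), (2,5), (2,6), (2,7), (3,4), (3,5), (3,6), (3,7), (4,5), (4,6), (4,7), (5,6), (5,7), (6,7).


P(K_8, k) = k(k-1)(k-2)...(k-7).
P(10) = (10) * (9) * (8) * (7) * (6) * (5) * (4) * (3) = 1814400.

1814400


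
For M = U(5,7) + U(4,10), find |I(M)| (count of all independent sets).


For a direct sum, |I(M1+M2)| = |I(M1)| * |I(M2)|.
|I(U(5,7))| = sum C(7,k) for k=0..5 = 120.
|I(U(4,10))| = sum C(10,k) for k=0..4 = 386.
Total = 120 * 386 = 46320.

46320


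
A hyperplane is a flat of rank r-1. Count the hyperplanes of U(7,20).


Hyperplanes of U(7,20) are flats of rank 6.
In a uniform matroid, these are exactly the (6)-element subsets.
Count = (20 choose 6) = 38760.

38760


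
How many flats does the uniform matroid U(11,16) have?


Flats of U(11,16): every subset of size < 11 is a flat, plus E itself.
Count = C(16,0) + C(16,1) + C(16,2) + C(16,3) + C(16,4) + C(16,5) + C(16,6) + C(16,7) + C(16,8) + C(16,9) + C(16,10) + 1
     = 1 + 16 + 120 + 560 + 1820 + 4368 + 8008 + 11440 + 12870 + 11440 + 8008 + 1
     = 58652.

58652


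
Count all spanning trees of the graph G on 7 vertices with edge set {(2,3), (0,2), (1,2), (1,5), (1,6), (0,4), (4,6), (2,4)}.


By Kirchhoff's matrix tree theorem, the number of spanning trees equals
the determinant of any cofactor of the Laplacian matrix L.
G has 7 vertices and 8 edges.
Computing the (6 x 6) cofactor determinant gives 11.

11


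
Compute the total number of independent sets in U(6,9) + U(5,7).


For a direct sum, |I(M1+M2)| = |I(M1)| * |I(M2)|.
|I(U(6,9))| = sum C(9,k) for k=0..6 = 466.
|I(U(5,7))| = sum C(7,k) for k=0..5 = 120.
Total = 466 * 120 = 55920.

55920


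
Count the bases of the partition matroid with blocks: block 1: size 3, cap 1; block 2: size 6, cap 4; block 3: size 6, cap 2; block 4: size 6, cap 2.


A basis picks exactly ci elements from block i.
Number of bases = product of C(|Si|, ci).
= C(3,1) * C(6,4) * C(6,2) * C(6,2)
= 3 * 15 * 15 * 15
= 10125.

10125


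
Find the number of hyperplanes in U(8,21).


Hyperplanes of U(8,21) are flats of rank 7.
In a uniform matroid, these are exactly the (7)-element subsets.
Count = (21 choose 7) = 116280.

116280


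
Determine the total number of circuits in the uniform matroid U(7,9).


In U(7,9), circuits are the (8)-element subsets.
Any set of 8 elements is dependent, and removing any one element gives
an independent set of size 7, so it is a minimal dependent set.
Number of circuits = C(9,8) = 9.

9


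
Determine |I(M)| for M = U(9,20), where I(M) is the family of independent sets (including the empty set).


Independent sets of U(9,20) are all subsets of size <= 9.
Count = (20 choose 0) + (20 choose 1) + (20 choose 2) + (20 choose 3) + (20 choose 4) + (20 choose 5) + (20 choose 6) + (20 choose 7) + (20 choose 8) + (20 choose 9)
     = 1 + 20 + 190 + 1140 + 4845 + 15504 + 38760 + 77520 + 125970 + 167960
     = 431910.

431910


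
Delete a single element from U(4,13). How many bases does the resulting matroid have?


Deleting e from U(4,13) gives U(4,12) since n > r.
Bases of U(4,12) = C(12,4) = (12 * 11 * 10 * 9) / (1 * 2 * 3 * 4) = 495.

495


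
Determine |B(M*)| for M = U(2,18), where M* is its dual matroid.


The dual of U(r,n) is U(n-r, n) = U(16,18).
Bases of U(16,18) are all (16)-element subsets.
|B(M*)| = C(18,16) = 18! / (16! * 2!) = 153.

153


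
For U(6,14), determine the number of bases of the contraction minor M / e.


Contracting e from U(6,14) gives U(5,13).
Bases of U(5,13) = C(13,5) = 13! / (5! * 8!) = 1287.

1287


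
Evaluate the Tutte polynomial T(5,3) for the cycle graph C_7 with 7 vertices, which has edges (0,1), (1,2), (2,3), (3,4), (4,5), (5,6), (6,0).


T(C_7; x,y) = x + x^2 + ... + x^(6) + y.
T(5,3) = 5^1 + 5^2 + 5^3 + 5^4 + 5^5 + 5^6 + 3
= 5 + 25 + 125 + 625 + 3125 + 15625 + 3
= 19533.

19533


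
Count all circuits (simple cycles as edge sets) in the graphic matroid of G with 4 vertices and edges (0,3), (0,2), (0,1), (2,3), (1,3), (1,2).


A circuit in a graphic matroid = edge set of a simple cycle.
G has 4 vertices and 6 edges.
Enumerating all minimal edge subsets forming cycles...
Total circuits found: 7.

7


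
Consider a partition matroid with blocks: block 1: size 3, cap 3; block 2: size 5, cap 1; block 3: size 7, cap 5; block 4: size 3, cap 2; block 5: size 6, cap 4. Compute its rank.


Rank of a partition matroid = sum of min(|Si|, ci) for each block.
= min(3,3) + min(5,1) + min(7,5) + min(3,2) + min(6,4)
= 3 + 1 + 5 + 2 + 4
= 15.

15


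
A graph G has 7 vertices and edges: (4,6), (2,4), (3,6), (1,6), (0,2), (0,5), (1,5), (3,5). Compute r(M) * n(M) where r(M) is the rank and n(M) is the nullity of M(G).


r(M) = |V| - c = 7 - 1 = 6.
nullity = |E| - r(M) = 8 - 6 = 2.
Product = 6 * 2 = 12.

12


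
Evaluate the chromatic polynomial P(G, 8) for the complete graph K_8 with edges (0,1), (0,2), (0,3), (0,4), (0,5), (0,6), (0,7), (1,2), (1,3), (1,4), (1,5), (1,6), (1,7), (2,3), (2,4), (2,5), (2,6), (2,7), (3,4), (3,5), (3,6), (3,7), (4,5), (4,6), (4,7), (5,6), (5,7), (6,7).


P(K_8, k) = k(k-1)(k-2)...(k-7).
P(8) = (8) * (7) * (6) * (5) * (4) * (3) * (2) * (1) = 40320.

40320


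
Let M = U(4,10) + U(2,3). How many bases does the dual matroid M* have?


(M1+M2)* = M1* + M2*.
M1* = U(6,10), bases: C(10,6) = 210.
M2* = U(1,3), bases: C(3,1) = 3.
|B(M*)| = 210 * 3 = 630.

630


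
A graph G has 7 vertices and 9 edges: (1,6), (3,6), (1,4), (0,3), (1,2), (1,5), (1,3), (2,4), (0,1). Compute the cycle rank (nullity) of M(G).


Cycle rank (nullity) = |E| - r(M) = |E| - (|V| - c).
|E| = 9, |V| = 7, c = 1.
Nullity = 9 - (7 - 1) = 9 - 6 = 3.

3


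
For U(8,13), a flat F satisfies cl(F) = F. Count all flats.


Flats of U(8,13): every subset of size < 8 is a flat, plus E itself.
Count = (13 choose 0) + (13 choose 1) + (13 choose 2) + (13 choose 3) + (13 choose 4) + (13 choose 5) + (13 choose 6) + (13 choose 7) + 1
     = 1 + 13 + 78 + 286 + 715 + 1287 + 1716 + 1716 + 1
     = 5813.

5813


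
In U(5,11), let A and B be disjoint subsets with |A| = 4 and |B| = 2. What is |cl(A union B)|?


|A union B| = 4 + 2 = 6 (disjoint).
In U(5,11), cl(S) = S if |S| < 5, else cl(S) = E.
Since 6 >= 5, cl(A union B) = E.
|cl(A union B)| = 11.

11


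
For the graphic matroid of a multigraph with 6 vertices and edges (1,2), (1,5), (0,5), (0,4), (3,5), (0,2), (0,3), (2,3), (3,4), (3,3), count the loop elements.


In a graphic matroid, a loop is a self-loop edge (u,u) with rank 0.
Examining all 10 edges for self-loops...
Self-loops found: (3,3)
Number of loops = 1.

1


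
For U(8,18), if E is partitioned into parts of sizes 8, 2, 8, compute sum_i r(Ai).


r(Ai) = min(|Ai|, 8) for each part.
Sum = min(8,8) + min(2,8) + min(8,8)
    = 8 + 2 + 8
    = 18.

18


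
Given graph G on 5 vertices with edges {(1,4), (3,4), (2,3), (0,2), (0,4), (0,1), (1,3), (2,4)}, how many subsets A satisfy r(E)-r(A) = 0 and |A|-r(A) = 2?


R(x,y) = sum over A in 2^E of x^(r(E)-r(A)) * y^(|A|-r(A)).
G has 5 vertices, 8 edges. r(E) = 4.
Enumerate all 2^8 = 256 subsets.
Count subsets with r(E)-r(A)=0 and |A|-r(A)=2: 28.

28
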